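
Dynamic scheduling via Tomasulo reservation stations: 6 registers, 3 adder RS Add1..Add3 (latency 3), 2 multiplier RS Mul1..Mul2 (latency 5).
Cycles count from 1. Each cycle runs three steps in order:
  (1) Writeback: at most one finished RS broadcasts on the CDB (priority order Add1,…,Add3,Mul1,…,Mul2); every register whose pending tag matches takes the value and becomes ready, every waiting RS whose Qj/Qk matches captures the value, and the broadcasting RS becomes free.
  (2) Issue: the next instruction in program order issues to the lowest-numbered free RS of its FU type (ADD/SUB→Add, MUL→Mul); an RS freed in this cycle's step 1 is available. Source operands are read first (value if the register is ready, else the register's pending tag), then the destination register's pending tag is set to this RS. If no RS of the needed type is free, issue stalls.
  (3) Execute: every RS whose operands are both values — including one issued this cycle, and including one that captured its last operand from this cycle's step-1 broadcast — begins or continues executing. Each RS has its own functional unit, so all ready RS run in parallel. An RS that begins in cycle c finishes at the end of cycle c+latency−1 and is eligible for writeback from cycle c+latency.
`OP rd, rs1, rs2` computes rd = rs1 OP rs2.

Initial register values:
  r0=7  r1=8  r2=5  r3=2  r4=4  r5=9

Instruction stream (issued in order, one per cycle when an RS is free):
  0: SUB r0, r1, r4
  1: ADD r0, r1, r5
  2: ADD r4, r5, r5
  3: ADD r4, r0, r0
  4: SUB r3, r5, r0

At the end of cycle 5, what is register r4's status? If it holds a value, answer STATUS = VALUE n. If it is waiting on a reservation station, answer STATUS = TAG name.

  c1: issue SUB r0<-Add1  regs: r0:Add1,r1:8,r2:5,r3:2,r4:4,r5:9
  c2: issue ADD r0<-Add2  regs: r0:Add2,r1:8,r2:5,r3:2,r4:4,r5:9
  c3: issue ADD r4<-Add3  regs: r0:Add2,r1:8,r2:5,r3:2,r4:Add3,r5:9
  c4: CDB Add1=4; issue ADD r4<-Add1  regs: r0:Add2,r1:8,r2:5,r3:2,r4:Add1,r5:9
  c5: CDB Add2=17; issue SUB r3<-Add2  regs: r0:17,r1:8,r2:5,r3:Add2,r4:Add1,r5:9

STATUS = TAG Add1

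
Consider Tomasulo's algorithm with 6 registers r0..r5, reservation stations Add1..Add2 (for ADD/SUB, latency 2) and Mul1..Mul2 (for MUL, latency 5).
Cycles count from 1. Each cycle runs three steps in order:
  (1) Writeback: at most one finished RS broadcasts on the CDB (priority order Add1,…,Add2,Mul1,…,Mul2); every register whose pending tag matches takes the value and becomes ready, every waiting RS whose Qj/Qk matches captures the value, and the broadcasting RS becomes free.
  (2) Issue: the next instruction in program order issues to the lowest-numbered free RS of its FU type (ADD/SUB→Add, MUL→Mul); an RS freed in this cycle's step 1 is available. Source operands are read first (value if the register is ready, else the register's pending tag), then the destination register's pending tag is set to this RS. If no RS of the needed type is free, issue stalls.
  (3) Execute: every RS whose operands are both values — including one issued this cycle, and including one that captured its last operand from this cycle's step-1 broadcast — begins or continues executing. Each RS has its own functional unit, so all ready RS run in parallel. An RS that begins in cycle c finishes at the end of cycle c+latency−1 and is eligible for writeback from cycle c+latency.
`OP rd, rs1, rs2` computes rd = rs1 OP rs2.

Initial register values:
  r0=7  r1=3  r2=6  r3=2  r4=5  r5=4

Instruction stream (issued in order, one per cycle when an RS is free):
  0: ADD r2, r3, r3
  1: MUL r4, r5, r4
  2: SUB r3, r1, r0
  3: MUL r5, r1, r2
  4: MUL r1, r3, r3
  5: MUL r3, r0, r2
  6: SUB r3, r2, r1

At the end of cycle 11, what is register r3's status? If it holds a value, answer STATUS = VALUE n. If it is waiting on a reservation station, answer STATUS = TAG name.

c1: issue ADD r2<-Add1 | r0:7,r1:3,r2:Add1,r3:2,r4:5,r5:4
c2: issue MUL r4<-Mul1 | r0:7,r1:3,r2:Add1,r3:2,r4:Mul1,r5:4
c3: CDB Add1=4; issue SUB r3<-Add1 | r0:7,r1:3,r2:4,r3:Add1,r4:Mul1,r5:4
c4: issue MUL r5<-Mul2 | r0:7,r1:3,r2:4,r3:Add1,r4:Mul1,r5:Mul2
c5: CDB Add1=-4; stall | r0:7,r1:3,r2:4,r3:-4,r4:Mul1,r5:Mul2
c6: stall | r0:7,r1:3,r2:4,r3:-4,r4:Mul1,r5:Mul2
c7: CDB Mul1=20; issue MUL r1<-Mul1 | r0:7,r1:Mul1,r2:4,r3:-4,r4:20,r5:Mul2
c8: stall | r0:7,r1:Mul1,r2:4,r3:-4,r4:20,r5:Mul2
c9: CDB Mul2=12; issue MUL r3<-Mul2 | r0:7,r1:Mul1,r2:4,r3:Mul2,r4:20,r5:12
c10: issue SUB r3<-Add1 | r0:7,r1:Mul1,r2:4,r3:Add1,r4:20,r5:12
c11: - | r0:7,r1:Mul1,r2:4,r3:Add1,r4:20,r5:12

STATUS = TAG Add1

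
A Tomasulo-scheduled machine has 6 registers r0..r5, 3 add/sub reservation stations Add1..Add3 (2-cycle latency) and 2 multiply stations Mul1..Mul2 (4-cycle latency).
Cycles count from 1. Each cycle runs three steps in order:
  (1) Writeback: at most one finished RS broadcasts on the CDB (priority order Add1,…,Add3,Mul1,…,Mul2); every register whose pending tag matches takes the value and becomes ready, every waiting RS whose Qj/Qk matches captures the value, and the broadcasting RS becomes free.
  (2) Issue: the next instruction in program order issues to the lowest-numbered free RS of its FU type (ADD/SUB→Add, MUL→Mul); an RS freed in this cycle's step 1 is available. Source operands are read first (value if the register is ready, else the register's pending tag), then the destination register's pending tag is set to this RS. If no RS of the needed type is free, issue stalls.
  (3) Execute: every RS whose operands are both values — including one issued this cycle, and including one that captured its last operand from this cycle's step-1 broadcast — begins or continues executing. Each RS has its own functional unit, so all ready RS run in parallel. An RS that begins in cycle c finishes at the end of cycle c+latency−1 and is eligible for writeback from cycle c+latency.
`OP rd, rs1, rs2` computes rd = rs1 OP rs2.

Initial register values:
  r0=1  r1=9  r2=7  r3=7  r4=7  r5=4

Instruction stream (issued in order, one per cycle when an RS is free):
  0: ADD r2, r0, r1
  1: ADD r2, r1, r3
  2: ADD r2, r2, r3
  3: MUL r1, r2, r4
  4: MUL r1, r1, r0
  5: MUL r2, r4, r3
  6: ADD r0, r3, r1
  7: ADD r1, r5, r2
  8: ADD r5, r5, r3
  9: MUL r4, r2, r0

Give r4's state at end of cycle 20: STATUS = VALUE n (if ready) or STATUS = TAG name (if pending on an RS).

cycle 1: issue ADD r2<-Add1 // r0:1,r1:9,r2:Add1,r3:7,r4:7,r5:4
cycle 2: issue ADD r2<-Add2 // r0:1,r1:9,r2:Add2,r3:7,r4:7,r5:4
cycle 3: CDB Add1=10; issue ADD r2<-Add1 // r0:1,r1:9,r2:Add1,r3:7,r4:7,r5:4
cycle 4: CDB Add2=16; issue MUL r1<-Mul1 // r0:1,r1:Mul1,r2:Add1,r3:7,r4:7,r5:4
cycle 5: issue MUL r1<-Mul2 // r0:1,r1:Mul2,r2:Add1,r3:7,r4:7,r5:4
cycle 6: CDB Add1=23; stall // r0:1,r1:Mul2,r2:23,r3:7,r4:7,r5:4
cycle 7: stall // r0:1,r1:Mul2,r2:23,r3:7,r4:7,r5:4
cycle 8: stall // r0:1,r1:Mul2,r2:23,r3:7,r4:7,r5:4
cycle 9: stall // r0:1,r1:Mul2,r2:23,r3:7,r4:7,r5:4
cycle 10: CDB Mul1=161; issue MUL r2<-Mul1 // r0:1,r1:Mul2,r2:Mul1,r3:7,r4:7,r5:4
cycle 11: issue ADD r0<-Add1 // r0:Add1,r1:Mul2,r2:Mul1,r3:7,r4:7,r5:4
cycle 12: issue ADD r1<-Add2 // r0:Add1,r1:Add2,r2:Mul1,r3:7,r4:7,r5:4
cycle 13: issue ADD r5<-Add3 // r0:Add1,r1:Add2,r2:Mul1,r3:7,r4:7,r5:Add3
cycle 14: CDB Mul1=49; issue MUL r4<-Mul1 // r0:Add1,r1:Add2,r2:49,r3:7,r4:Mul1,r5:Add3
cycle 15: CDB Add3=11 // r0:Add1,r1:Add2,r2:49,r3:7,r4:Mul1,r5:11
cycle 16: CDB Add2=53 // r0:Add1,r1:53,r2:49,r3:7,r4:Mul1,r5:11
cycle 17: CDB Mul2=161 // r0:Add1,r1:53,r2:49,r3:7,r4:Mul1,r5:11
cycle 18: - // r0:Add1,r1:53,r2:49,r3:7,r4:Mul1,r5:11
cycle 19: CDB Add1=168 // r0:168,r1:53,r2:49,r3:7,r4:Mul1,r5:11
cycle 20: - // r0:168,r1:53,r2:49,r3:7,r4:Mul1,r5:11

STATUS = TAG Mul1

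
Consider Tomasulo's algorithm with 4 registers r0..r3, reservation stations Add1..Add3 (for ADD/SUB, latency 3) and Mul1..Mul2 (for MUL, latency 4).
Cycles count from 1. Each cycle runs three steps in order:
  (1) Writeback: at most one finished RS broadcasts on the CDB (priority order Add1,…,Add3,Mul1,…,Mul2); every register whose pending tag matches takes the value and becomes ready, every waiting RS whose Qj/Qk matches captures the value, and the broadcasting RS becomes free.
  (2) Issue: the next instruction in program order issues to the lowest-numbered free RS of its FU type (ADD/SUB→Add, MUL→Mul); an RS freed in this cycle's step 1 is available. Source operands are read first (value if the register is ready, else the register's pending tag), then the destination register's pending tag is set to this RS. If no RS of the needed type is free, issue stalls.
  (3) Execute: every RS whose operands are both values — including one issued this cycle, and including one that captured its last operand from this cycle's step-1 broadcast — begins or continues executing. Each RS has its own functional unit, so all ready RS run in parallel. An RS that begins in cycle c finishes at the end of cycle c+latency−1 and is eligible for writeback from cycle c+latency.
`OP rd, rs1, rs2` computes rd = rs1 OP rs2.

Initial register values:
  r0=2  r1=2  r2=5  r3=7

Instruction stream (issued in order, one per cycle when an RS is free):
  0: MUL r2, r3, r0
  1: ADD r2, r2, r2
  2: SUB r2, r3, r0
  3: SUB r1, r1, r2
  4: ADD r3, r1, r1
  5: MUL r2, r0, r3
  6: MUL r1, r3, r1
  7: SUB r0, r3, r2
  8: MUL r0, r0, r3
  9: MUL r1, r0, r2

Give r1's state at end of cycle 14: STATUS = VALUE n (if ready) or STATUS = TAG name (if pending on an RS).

c1: issue MUL r2<-Mul1 | r0:2,r1:2,r2:Mul1,r3:7
c2: issue ADD r2<-Add1 | r0:2,r1:2,r2:Add1,r3:7
c3: issue SUB r2<-Add2 | r0:2,r1:2,r2:Add2,r3:7
c4: issue SUB r1<-Add3 | r0:2,r1:Add3,r2:Add2,r3:7
c5: CDB Mul1=14; stall | r0:2,r1:Add3,r2:Add2,r3:7
c6: CDB Add2=5; issue ADD r3<-Add2 | r0:2,r1:Add3,r2:5,r3:Add2
c7: issue MUL r2<-Mul1 | r0:2,r1:Add3,r2:Mul1,r3:Add2
c8: CDB Add1=28; issue MUL r1<-Mul2 | r0:2,r1:Mul2,r2:Mul1,r3:Add2
c9: CDB Add3=-3; issue SUB r0<-Add1 | r0:Add1,r1:Mul2,r2:Mul1,r3:Add2
c10: stall | r0:Add1,r1:Mul2,r2:Mul1,r3:Add2
c11: stall | r0:Add1,r1:Mul2,r2:Mul1,r3:Add2
c12: CDB Add2=-6; stall | r0:Add1,r1:Mul2,r2:Mul1,r3:-6
c13: stall | r0:Add1,r1:Mul2,r2:Mul1,r3:-6
c14: stall | r0:Add1,r1:Mul2,r2:Mul1,r3:-6

STATUS = TAG Mul2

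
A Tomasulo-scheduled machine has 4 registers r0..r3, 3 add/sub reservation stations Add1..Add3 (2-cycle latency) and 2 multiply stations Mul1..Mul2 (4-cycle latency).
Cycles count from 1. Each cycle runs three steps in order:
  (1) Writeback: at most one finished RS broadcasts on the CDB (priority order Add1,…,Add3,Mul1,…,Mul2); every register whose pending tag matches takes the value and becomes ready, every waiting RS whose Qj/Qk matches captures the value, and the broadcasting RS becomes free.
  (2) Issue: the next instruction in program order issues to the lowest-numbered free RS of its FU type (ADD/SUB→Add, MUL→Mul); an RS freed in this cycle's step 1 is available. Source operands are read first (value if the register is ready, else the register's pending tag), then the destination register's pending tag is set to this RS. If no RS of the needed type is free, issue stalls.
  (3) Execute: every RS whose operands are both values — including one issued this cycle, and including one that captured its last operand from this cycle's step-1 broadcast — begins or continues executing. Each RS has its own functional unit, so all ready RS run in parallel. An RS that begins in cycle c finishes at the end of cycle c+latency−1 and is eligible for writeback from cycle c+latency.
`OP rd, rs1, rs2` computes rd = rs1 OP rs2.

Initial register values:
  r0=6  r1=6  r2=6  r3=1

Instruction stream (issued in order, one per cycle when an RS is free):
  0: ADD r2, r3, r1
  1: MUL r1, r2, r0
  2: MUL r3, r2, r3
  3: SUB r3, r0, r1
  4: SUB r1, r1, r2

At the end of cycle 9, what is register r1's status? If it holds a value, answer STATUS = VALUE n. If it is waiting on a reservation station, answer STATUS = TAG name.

STATUS = TAG Add2

  c1: issue ADD r2<-Add1  regs: r0:6,r1:6,r2:Add1,r3:1
  c2: issue MUL r1<-Mul1  regs: r0:6,r1:Mul1,r2:Add1,r3:1
  c3: CDB Add1=7; issue MUL r3<-Mul2  regs: r0:6,r1:Mul1,r2:7,r3:Mul2
  c4: issue SUB r3<-Add1  regs: r0:6,r1:Mul1,r2:7,r3:Add1
  c5: issue SUB r1<-Add2  regs: r0:6,r1:Add2,r2:7,r3:Add1
  c6: -  regs: r0:6,r1:Add2,r2:7,r3:Add1
  c7: CDB Mul1=42  regs: r0:6,r1:Add2,r2:7,r3:Add1
  c8: CDB Mul2=7  regs: r0:6,r1:Add2,r2:7,r3:Add1
  c9: CDB Add1=-36  regs: r0:6,r1:Add2,r2:7,r3:-36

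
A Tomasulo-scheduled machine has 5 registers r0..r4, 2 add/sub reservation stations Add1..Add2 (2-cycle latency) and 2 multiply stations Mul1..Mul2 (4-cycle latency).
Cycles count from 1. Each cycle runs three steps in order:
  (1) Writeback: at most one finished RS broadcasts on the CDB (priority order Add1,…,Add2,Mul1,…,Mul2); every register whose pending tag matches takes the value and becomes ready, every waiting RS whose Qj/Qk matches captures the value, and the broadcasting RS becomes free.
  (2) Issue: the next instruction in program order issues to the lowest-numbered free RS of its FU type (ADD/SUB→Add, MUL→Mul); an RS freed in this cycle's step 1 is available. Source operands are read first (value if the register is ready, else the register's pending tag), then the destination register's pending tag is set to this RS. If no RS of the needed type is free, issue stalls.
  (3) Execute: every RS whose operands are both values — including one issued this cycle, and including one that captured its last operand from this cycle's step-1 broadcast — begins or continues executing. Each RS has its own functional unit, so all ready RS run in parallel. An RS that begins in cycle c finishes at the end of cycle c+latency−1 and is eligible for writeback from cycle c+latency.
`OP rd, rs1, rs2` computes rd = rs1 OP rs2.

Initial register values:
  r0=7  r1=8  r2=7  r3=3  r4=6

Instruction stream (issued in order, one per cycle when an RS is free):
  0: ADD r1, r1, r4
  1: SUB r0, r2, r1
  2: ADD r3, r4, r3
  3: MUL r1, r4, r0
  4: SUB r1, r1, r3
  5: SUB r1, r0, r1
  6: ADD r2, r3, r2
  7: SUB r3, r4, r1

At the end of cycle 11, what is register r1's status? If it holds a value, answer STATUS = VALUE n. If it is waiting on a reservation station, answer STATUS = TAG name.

cycle 1: issue ADD r1<-Add1 // r0:7,r1:Add1,r2:7,r3:3,r4:6
cycle 2: issue SUB r0<-Add2 // r0:Add2,r1:Add1,r2:7,r3:3,r4:6
cycle 3: CDB Add1=14; issue ADD r3<-Add1 // r0:Add2,r1:14,r2:7,r3:Add1,r4:6
cycle 4: issue MUL r1<-Mul1 // r0:Add2,r1:Mul1,r2:7,r3:Add1,r4:6
cycle 5: CDB Add1=9; issue SUB r1<-Add1 // r0:Add2,r1:Add1,r2:7,r3:9,r4:6
cycle 6: CDB Add2=-7; issue SUB r1<-Add2 // r0:-7,r1:Add2,r2:7,r3:9,r4:6
cycle 7: stall // r0:-7,r1:Add2,r2:7,r3:9,r4:6
cycle 8: stall // r0:-7,r1:Add2,r2:7,r3:9,r4:6
cycle 9: stall // r0:-7,r1:Add2,r2:7,r3:9,r4:6
cycle 10: CDB Mul1=-42; stall // r0:-7,r1:Add2,r2:7,r3:9,r4:6
cycle 11: stall // r0:-7,r1:Add2,r2:7,r3:9,r4:6

STATUS = TAG Add2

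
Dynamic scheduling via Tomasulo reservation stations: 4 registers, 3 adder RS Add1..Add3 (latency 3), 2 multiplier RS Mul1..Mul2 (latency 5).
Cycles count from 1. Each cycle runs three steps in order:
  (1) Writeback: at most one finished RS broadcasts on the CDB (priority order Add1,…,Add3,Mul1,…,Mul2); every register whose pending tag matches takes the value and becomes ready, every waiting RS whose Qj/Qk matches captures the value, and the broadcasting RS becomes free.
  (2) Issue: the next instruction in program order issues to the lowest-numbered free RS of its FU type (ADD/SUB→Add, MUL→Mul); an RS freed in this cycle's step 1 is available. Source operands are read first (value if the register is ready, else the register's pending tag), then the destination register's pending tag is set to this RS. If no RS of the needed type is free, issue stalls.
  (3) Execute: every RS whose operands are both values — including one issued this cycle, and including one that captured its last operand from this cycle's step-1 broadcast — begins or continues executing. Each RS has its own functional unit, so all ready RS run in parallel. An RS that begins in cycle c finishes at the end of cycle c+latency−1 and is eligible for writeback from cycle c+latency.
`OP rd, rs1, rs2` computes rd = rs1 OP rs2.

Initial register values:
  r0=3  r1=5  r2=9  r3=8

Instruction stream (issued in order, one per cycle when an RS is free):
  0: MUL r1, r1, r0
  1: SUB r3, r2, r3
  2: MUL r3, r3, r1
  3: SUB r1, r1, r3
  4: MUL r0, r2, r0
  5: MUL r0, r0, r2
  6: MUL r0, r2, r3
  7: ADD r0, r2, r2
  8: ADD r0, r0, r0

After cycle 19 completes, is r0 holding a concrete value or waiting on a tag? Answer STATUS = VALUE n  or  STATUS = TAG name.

STATUS = VALUE 36

c1: issue MUL r1<-Mul1 | r0:3,r1:Mul1,r2:9,r3:8
c2: issue SUB r3<-Add1 | r0:3,r1:Mul1,r2:9,r3:Add1
c3: issue MUL r3<-Mul2 | r0:3,r1:Mul1,r2:9,r3:Mul2
c4: issue SUB r1<-Add2 | r0:3,r1:Add2,r2:9,r3:Mul2
c5: CDB Add1=1; stall | r0:3,r1:Add2,r2:9,r3:Mul2
c6: CDB Mul1=15; issue MUL r0<-Mul1 | r0:Mul1,r1:Add2,r2:9,r3:Mul2
c7: stall | r0:Mul1,r1:Add2,r2:9,r3:Mul2
c8: stall | r0:Mul1,r1:Add2,r2:9,r3:Mul2
c9: stall | r0:Mul1,r1:Add2,r2:9,r3:Mul2
c10: stall | r0:Mul1,r1:Add2,r2:9,r3:Mul2
c11: CDB Mul1=27; issue MUL r0<-Mul1 | r0:Mul1,r1:Add2,r2:9,r3:Mul2
c12: CDB Mul2=15; issue MUL r0<-Mul2 | r0:Mul2,r1:Add2,r2:9,r3:15
c13: issue ADD r0<-Add1 | r0:Add1,r1:Add2,r2:9,r3:15
c14: issue ADD r0<-Add3 | r0:Add3,r1:Add2,r2:9,r3:15
c15: CDB Add2=0 | r0:Add3,r1:0,r2:9,r3:15
c16: CDB Add1=18 | r0:Add3,r1:0,r2:9,r3:15
c17: CDB Mul1=243 | r0:Add3,r1:0,r2:9,r3:15
c18: CDB Mul2=135 | r0:Add3,r1:0,r2:9,r3:15
c19: CDB Add3=36 | r0:36,r1:0,r2:9,r3:15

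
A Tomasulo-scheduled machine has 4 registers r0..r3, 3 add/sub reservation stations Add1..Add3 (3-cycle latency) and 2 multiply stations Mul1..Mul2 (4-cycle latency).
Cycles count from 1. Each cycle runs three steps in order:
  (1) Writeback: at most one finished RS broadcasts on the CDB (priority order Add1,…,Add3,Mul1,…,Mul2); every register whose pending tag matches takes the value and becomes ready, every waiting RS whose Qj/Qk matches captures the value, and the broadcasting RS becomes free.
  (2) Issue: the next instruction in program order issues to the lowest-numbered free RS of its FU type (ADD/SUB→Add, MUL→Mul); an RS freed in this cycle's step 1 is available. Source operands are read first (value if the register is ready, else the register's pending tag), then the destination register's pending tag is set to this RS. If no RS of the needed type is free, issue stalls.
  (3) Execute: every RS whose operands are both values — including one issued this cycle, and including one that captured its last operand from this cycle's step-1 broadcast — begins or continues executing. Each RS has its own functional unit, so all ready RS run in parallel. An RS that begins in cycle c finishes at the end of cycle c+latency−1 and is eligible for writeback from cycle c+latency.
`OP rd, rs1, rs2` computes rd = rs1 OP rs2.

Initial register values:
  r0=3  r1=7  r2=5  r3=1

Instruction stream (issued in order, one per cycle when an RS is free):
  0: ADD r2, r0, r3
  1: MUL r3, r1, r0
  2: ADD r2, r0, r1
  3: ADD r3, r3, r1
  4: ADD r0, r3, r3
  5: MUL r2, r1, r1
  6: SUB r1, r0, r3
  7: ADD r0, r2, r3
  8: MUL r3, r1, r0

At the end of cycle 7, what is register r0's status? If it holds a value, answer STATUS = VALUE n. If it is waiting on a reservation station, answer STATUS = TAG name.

STATUS = TAG Add3

cycle 1: issue ADD r2<-Add1 // r0:3,r1:7,r2:Add1,r3:1
cycle 2: issue MUL r3<-Mul1 // r0:3,r1:7,r2:Add1,r3:Mul1
cycle 3: issue ADD r2<-Add2 // r0:3,r1:7,r2:Add2,r3:Mul1
cycle 4: CDB Add1=4; issue ADD r3<-Add1 // r0:3,r1:7,r2:Add2,r3:Add1
cycle 5: issue ADD r0<-Add3 // r0:Add3,r1:7,r2:Add2,r3:Add1
cycle 6: CDB Add2=10; issue MUL r2<-Mul2 // r0:Add3,r1:7,r2:Mul2,r3:Add1
cycle 7: CDB Mul1=21; issue SUB r1<-Add2 // r0:Add3,r1:Add2,r2:Mul2,r3:Add1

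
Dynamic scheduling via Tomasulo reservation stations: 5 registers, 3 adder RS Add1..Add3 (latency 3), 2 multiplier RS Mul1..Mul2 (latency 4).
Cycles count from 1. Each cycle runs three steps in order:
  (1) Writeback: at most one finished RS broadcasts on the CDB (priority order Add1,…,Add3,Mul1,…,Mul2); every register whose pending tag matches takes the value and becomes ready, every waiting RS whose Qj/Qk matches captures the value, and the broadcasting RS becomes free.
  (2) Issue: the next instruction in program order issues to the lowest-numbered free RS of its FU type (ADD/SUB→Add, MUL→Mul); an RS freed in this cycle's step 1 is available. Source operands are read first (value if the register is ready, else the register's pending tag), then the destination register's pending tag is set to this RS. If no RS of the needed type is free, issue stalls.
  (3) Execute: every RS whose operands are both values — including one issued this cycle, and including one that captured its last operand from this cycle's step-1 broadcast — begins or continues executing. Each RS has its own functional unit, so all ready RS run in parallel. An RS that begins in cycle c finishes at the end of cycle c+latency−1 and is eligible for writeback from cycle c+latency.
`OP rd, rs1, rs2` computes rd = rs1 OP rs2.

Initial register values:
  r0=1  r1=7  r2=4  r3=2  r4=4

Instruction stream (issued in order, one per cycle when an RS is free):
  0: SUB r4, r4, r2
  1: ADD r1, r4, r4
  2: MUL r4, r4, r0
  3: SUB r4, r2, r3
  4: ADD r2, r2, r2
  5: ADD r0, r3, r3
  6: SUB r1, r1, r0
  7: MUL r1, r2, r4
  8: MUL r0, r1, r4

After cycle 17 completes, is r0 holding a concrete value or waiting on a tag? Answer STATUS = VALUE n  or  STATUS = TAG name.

c1: issue SUB r4<-Add1 | r0:1,r1:7,r2:4,r3:2,r4:Add1
c2: issue ADD r1<-Add2 | r0:1,r1:Add2,r2:4,r3:2,r4:Add1
c3: issue MUL r4<-Mul1 | r0:1,r1:Add2,r2:4,r3:2,r4:Mul1
c4: CDB Add1=0; issue SUB r4<-Add1 | r0:1,r1:Add2,r2:4,r3:2,r4:Add1
c5: issue ADD r2<-Add3 | r0:1,r1:Add2,r2:Add3,r3:2,r4:Add1
c6: stall | r0:1,r1:Add2,r2:Add3,r3:2,r4:Add1
c7: CDB Add1=2; issue ADD r0<-Add1 | r0:Add1,r1:Add2,r2:Add3,r3:2,r4:2
c8: CDB Add2=0; issue SUB r1<-Add2 | r0:Add1,r1:Add2,r2:Add3,r3:2,r4:2
c9: CDB Add3=8; issue MUL r1<-Mul2 | r0:Add1,r1:Mul2,r2:8,r3:2,r4:2
c10: CDB Add1=4; stall | r0:4,r1:Mul2,r2:8,r3:2,r4:2
c11: CDB Mul1=0; issue MUL r0<-Mul1 | r0:Mul1,r1:Mul2,r2:8,r3:2,r4:2
c12: - | r0:Mul1,r1:Mul2,r2:8,r3:2,r4:2
c13: CDB Add2=-4 | r0:Mul1,r1:Mul2,r2:8,r3:2,r4:2
c14: CDB Mul2=16 | r0:Mul1,r1:16,r2:8,r3:2,r4:2
c15: - | r0:Mul1,r1:16,r2:8,r3:2,r4:2
c16: - | r0:Mul1,r1:16,r2:8,r3:2,r4:2
c17: - | r0:Mul1,r1:16,r2:8,r3:2,r4:2

STATUS = TAG Mul1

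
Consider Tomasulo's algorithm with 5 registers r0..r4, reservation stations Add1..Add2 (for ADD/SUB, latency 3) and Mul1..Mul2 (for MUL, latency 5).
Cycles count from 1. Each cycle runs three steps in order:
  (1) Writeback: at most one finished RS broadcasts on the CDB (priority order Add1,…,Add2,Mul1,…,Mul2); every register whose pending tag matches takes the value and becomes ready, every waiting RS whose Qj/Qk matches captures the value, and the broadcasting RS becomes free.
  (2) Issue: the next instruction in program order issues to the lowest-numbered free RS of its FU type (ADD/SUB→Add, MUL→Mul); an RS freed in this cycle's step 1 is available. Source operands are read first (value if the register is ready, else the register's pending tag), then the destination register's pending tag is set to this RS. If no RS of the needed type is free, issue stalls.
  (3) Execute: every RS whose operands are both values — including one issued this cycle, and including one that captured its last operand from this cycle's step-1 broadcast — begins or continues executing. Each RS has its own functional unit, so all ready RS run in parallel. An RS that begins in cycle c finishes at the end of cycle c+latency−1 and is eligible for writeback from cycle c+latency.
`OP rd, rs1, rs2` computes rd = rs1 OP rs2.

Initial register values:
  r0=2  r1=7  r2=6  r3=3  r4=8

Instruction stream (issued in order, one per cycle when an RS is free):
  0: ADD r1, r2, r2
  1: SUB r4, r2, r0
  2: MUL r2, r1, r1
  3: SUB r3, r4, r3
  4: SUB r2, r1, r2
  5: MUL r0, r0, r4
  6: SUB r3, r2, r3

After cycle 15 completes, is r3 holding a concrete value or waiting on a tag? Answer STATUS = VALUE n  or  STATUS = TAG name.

STATUS = VALUE -133

c1: issue ADD r1<-Add1 | r0:2,r1:Add1,r2:6,r3:3,r4:8
c2: issue SUB r4<-Add2 | r0:2,r1:Add1,r2:6,r3:3,r4:Add2
c3: issue MUL r2<-Mul1 | r0:2,r1:Add1,r2:Mul1,r3:3,r4:Add2
c4: CDB Add1=12; issue SUB r3<-Add1 | r0:2,r1:12,r2:Mul1,r3:Add1,r4:Add2
c5: CDB Add2=4; issue SUB r2<-Add2 | r0:2,r1:12,r2:Add2,r3:Add1,r4:4
c6: issue MUL r0<-Mul2 | r0:Mul2,r1:12,r2:Add2,r3:Add1,r4:4
c7: stall | r0:Mul2,r1:12,r2:Add2,r3:Add1,r4:4
c8: CDB Add1=1; issue SUB r3<-Add1 | r0:Mul2,r1:12,r2:Add2,r3:Add1,r4:4
c9: CDB Mul1=144 | r0:Mul2,r1:12,r2:Add2,r3:Add1,r4:4
c10: - | r0:Mul2,r1:12,r2:Add2,r3:Add1,r4:4
c11: CDB Mul2=8 | r0:8,r1:12,r2:Add2,r3:Add1,r4:4
c12: CDB Add2=-132 | r0:8,r1:12,r2:-132,r3:Add1,r4:4
c13: - | r0:8,r1:12,r2:-132,r3:Add1,r4:4
c14: - | r0:8,r1:12,r2:-132,r3:Add1,r4:4
c15: CDB Add1=-133 | r0:8,r1:12,r2:-132,r3:-133,r4:4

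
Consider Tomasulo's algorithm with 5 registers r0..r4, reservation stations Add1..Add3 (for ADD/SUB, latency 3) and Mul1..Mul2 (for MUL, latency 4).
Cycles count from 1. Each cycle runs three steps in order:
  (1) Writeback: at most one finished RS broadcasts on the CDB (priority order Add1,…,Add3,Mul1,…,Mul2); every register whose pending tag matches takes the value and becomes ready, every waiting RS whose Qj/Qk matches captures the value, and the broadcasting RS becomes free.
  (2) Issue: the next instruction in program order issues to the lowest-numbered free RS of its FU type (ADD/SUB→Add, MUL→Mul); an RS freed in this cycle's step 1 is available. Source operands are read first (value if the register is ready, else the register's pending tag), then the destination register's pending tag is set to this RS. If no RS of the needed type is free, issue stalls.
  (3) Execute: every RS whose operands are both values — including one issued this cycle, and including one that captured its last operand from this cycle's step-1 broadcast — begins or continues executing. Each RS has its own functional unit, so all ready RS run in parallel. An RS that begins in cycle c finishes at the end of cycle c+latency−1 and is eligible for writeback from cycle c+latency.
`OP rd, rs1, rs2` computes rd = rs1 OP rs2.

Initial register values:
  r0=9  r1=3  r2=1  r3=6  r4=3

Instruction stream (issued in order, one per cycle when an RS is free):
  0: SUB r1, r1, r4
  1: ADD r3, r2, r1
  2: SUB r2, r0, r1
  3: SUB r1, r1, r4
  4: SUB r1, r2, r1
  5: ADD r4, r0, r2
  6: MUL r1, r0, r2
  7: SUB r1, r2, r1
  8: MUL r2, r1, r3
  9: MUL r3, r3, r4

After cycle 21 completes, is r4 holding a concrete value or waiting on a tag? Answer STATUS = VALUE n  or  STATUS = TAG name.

STATUS = VALUE 18

c1: issue SUB r1<-Add1 | r0:9,r1:Add1,r2:1,r3:6,r4:3
c2: issue ADD r3<-Add2 | r0:9,r1:Add1,r2:1,r3:Add2,r4:3
c3: issue SUB r2<-Add3 | r0:9,r1:Add1,r2:Add3,r3:Add2,r4:3
c4: CDB Add1=0; issue SUB r1<-Add1 | r0:9,r1:Add1,r2:Add3,r3:Add2,r4:3
c5: stall | r0:9,r1:Add1,r2:Add3,r3:Add2,r4:3
c6: stall | r0:9,r1:Add1,r2:Add3,r3:Add2,r4:3
c7: CDB Add1=-3; issue SUB r1<-Add1 | r0:9,r1:Add1,r2:Add3,r3:Add2,r4:3
c8: CDB Add2=1; issue ADD r4<-Add2 | r0:9,r1:Add1,r2:Add3,r3:1,r4:Add2
c9: CDB Add3=9; issue MUL r1<-Mul1 | r0:9,r1:Mul1,r2:9,r3:1,r4:Add2
c10: issue SUB r1<-Add3 | r0:9,r1:Add3,r2:9,r3:1,r4:Add2
c11: issue MUL r2<-Mul2 | r0:9,r1:Add3,r2:Mul2,r3:1,r4:Add2
c12: CDB Add1=12; stall | r0:9,r1:Add3,r2:Mul2,r3:1,r4:Add2
c13: CDB Add2=18; stall | r0:9,r1:Add3,r2:Mul2,r3:1,r4:18
c14: CDB Mul1=81; issue MUL r3<-Mul1 | r0:9,r1:Add3,r2:Mul2,r3:Mul1,r4:18
c15: - | r0:9,r1:Add3,r2:Mul2,r3:Mul1,r4:18
c16: - | r0:9,r1:Add3,r2:Mul2,r3:Mul1,r4:18
c17: CDB Add3=-72 | r0:9,r1:-72,r2:Mul2,r3:Mul1,r4:18
c18: CDB Mul1=18 | r0:9,r1:-72,r2:Mul2,r3:18,r4:18
c19: - | r0:9,r1:-72,r2:Mul2,r3:18,r4:18
c20: - | r0:9,r1:-72,r2:Mul2,r3:18,r4:18
c21: CDB Mul2=-72 | r0:9,r1:-72,r2:-72,r3:18,r4:18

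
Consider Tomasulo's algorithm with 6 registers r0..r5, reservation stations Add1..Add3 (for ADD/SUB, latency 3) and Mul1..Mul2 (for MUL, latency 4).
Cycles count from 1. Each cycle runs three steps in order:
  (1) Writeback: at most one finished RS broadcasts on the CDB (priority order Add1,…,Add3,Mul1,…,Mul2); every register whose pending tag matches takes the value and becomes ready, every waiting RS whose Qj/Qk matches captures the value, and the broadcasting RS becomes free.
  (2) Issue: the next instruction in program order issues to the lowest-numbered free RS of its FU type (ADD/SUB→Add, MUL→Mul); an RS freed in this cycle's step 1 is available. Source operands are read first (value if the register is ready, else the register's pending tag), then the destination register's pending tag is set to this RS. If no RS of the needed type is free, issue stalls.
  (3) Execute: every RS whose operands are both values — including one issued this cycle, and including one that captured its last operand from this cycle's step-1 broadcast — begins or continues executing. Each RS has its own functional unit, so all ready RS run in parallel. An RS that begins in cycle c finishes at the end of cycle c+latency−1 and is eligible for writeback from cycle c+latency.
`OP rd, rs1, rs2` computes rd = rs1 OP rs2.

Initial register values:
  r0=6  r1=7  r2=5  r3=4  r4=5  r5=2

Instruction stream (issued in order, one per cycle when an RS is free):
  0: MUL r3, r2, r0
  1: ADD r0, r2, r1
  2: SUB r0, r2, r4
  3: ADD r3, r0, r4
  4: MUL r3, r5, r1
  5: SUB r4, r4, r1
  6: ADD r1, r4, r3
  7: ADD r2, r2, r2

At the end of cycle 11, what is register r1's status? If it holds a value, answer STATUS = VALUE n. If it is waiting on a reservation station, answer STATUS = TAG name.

cycle 1: issue MUL r3<-Mul1 // r0:6,r1:7,r2:5,r3:Mul1,r4:5,r5:2
cycle 2: issue ADD r0<-Add1 // r0:Add1,r1:7,r2:5,r3:Mul1,r4:5,r5:2
cycle 3: issue SUB r0<-Add2 // r0:Add2,r1:7,r2:5,r3:Mul1,r4:5,r5:2
cycle 4: issue ADD r3<-Add3 // r0:Add2,r1:7,r2:5,r3:Add3,r4:5,r5:2
cycle 5: CDB Add1=12; issue MUL r3<-Mul2 // r0:Add2,r1:7,r2:5,r3:Mul2,r4:5,r5:2
cycle 6: CDB Add2=0; issue SUB r4<-Add1 // r0:0,r1:7,r2:5,r3:Mul2,r4:Add1,r5:2
cycle 7: CDB Mul1=30; issue ADD r1<-Add2 // r0:0,r1:Add2,r2:5,r3:Mul2,r4:Add1,r5:2
cycle 8: stall // r0:0,r1:Add2,r2:5,r3:Mul2,r4:Add1,r5:2
cycle 9: CDB Add1=-2; issue ADD r2<-Add1 // r0:0,r1:Add2,r2:Add1,r3:Mul2,r4:-2,r5:2
cycle 10: CDB Add3=5 // r0:0,r1:Add2,r2:Add1,r3:Mul2,r4:-2,r5:2
cycle 11: CDB Mul2=14 // r0:0,r1:Add2,r2:Add1,r3:14,r4:-2,r5:2

STATUS = TAG Add2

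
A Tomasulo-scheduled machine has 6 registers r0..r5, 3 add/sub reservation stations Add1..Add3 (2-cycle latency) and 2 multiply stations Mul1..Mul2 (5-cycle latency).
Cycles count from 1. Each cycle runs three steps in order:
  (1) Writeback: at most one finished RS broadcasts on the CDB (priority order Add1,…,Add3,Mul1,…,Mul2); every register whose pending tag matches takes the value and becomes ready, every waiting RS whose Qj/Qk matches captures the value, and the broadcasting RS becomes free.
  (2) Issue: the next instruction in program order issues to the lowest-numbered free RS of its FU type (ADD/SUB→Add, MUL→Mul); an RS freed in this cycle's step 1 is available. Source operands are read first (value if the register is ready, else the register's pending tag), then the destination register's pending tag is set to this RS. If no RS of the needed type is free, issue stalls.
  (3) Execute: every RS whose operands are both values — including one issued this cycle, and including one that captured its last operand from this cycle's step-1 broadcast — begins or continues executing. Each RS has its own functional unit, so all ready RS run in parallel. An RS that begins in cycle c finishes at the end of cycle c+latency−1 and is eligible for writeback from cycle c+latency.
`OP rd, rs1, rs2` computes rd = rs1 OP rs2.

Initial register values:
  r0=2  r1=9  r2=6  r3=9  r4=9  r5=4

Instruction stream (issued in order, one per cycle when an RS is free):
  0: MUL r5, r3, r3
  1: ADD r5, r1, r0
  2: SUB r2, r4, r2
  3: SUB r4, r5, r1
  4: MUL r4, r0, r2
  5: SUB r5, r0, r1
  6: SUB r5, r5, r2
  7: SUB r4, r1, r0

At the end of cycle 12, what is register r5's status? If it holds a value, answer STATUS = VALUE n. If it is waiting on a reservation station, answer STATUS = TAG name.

STATUS = VALUE -10

c1: issue MUL r5<-Mul1 | r0:2,r1:9,r2:6,r3:9,r4:9,r5:Mul1
c2: issue ADD r5<-Add1 | r0:2,r1:9,r2:6,r3:9,r4:9,r5:Add1
c3: issue SUB r2<-Add2 | r0:2,r1:9,r2:Add2,r3:9,r4:9,r5:Add1
c4: CDB Add1=11; issue SUB r4<-Add1 | r0:2,r1:9,r2:Add2,r3:9,r4:Add1,r5:11
c5: CDB Add2=3; issue MUL r4<-Mul2 | r0:2,r1:9,r2:3,r3:9,r4:Mul2,r5:11
c6: CDB Add1=2; issue SUB r5<-Add1 | r0:2,r1:9,r2:3,r3:9,r4:Mul2,r5:Add1
c7: CDB Mul1=81; issue SUB r5<-Add2 | r0:2,r1:9,r2:3,r3:9,r4:Mul2,r5:Add2
c8: CDB Add1=-7; issue SUB r4<-Add1 | r0:2,r1:9,r2:3,r3:9,r4:Add1,r5:Add2
c9: - | r0:2,r1:9,r2:3,r3:9,r4:Add1,r5:Add2
c10: CDB Add1=7 | r0:2,r1:9,r2:3,r3:9,r4:7,r5:Add2
c11: CDB Add2=-10 | r0:2,r1:9,r2:3,r3:9,r4:7,r5:-10
c12: CDB Mul2=6 | r0:2,r1:9,r2:3,r3:9,r4:7,r5:-10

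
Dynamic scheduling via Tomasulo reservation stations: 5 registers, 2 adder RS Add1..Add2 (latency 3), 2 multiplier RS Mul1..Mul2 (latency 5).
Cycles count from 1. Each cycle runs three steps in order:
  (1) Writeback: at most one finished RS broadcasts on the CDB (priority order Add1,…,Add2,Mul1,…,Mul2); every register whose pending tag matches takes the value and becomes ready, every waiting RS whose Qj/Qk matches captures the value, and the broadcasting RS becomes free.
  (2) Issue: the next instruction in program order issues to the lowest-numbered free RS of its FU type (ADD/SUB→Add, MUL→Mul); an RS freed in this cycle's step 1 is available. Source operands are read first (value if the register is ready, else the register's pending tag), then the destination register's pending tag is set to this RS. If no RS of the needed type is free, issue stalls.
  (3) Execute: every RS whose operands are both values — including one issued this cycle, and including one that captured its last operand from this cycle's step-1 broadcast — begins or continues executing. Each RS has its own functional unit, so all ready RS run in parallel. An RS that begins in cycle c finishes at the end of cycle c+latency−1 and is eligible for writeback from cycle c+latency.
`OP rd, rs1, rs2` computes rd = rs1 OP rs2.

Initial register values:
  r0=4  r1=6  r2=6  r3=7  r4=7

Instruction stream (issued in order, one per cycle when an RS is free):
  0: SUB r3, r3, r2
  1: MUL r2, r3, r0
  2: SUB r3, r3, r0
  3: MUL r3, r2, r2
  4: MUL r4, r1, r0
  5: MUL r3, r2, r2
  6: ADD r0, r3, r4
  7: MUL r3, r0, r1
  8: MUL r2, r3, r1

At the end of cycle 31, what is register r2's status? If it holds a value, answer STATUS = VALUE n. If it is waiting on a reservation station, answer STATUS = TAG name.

STATUS = TAG Mul1

c1: issue SUB r3<-Add1 | r0:4,r1:6,r2:6,r3:Add1,r4:7
c2: issue MUL r2<-Mul1 | r0:4,r1:6,r2:Mul1,r3:Add1,r4:7
c3: issue SUB r3<-Add2 | r0:4,r1:6,r2:Mul1,r3:Add2,r4:7
c4: CDB Add1=1; issue MUL r3<-Mul2 | r0:4,r1:6,r2:Mul1,r3:Mul2,r4:7
c5: stall | r0:4,r1:6,r2:Mul1,r3:Mul2,r4:7
c6: stall | r0:4,r1:6,r2:Mul1,r3:Mul2,r4:7
c7: CDB Add2=-3; stall | r0:4,r1:6,r2:Mul1,r3:Mul2,r4:7
c8: stall | r0:4,r1:6,r2:Mul1,r3:Mul2,r4:7
c9: CDB Mul1=4; issue MUL r4<-Mul1 | r0:4,r1:6,r2:4,r3:Mul2,r4:Mul1
c10: stall | r0:4,r1:6,r2:4,r3:Mul2,r4:Mul1
c11: stall | r0:4,r1:6,r2:4,r3:Mul2,r4:Mul1
c12: stall | r0:4,r1:6,r2:4,r3:Mul2,r4:Mul1
c13: stall | r0:4,r1:6,r2:4,r3:Mul2,r4:Mul1
c14: CDB Mul1=24; issue MUL r3<-Mul1 | r0:4,r1:6,r2:4,r3:Mul1,r4:24
c15: CDB Mul2=16; issue ADD r0<-Add1 | r0:Add1,r1:6,r2:4,r3:Mul1,r4:24
c16: issue MUL r3<-Mul2 | r0:Add1,r1:6,r2:4,r3:Mul2,r4:24
c17: stall | r0:Add1,r1:6,r2:4,r3:Mul2,r4:24
c18: stall | r0:Add1,r1:6,r2:4,r3:Mul2,r4:24
c19: CDB Mul1=16; issue MUL r2<-Mul1 | r0:Add1,r1:6,r2:Mul1,r3:Mul2,r4:24
c20: - | r0:Add1,r1:6,r2:Mul1,r3:Mul2,r4:24
c21: - | r0:Add1,r1:6,r2:Mul1,r3:Mul2,r4:24
c22: CDB Add1=40 | r0:40,r1:6,r2:Mul1,r3:Mul2,r4:24
c23: - | r0:40,r1:6,r2:Mul1,r3:Mul2,r4:24
c24: - | r0:40,r1:6,r2:Mul1,r3:Mul2,r4:24
c25: - | r0:40,r1:6,r2:Mul1,r3:Mul2,r4:24
c26: - | r0:40,r1:6,r2:Mul1,r3:Mul2,r4:24
c27: CDB Mul2=240 | r0:40,r1:6,r2:Mul1,r3:240,r4:24
c28: - | r0:40,r1:6,r2:Mul1,r3:240,r4:24
c29: - | r0:40,r1:6,r2:Mul1,r3:240,r4:24
c30: - | r0:40,r1:6,r2:Mul1,r3:240,r4:24
c31: - | r0:40,r1:6,r2:Mul1,r3:240,r4:24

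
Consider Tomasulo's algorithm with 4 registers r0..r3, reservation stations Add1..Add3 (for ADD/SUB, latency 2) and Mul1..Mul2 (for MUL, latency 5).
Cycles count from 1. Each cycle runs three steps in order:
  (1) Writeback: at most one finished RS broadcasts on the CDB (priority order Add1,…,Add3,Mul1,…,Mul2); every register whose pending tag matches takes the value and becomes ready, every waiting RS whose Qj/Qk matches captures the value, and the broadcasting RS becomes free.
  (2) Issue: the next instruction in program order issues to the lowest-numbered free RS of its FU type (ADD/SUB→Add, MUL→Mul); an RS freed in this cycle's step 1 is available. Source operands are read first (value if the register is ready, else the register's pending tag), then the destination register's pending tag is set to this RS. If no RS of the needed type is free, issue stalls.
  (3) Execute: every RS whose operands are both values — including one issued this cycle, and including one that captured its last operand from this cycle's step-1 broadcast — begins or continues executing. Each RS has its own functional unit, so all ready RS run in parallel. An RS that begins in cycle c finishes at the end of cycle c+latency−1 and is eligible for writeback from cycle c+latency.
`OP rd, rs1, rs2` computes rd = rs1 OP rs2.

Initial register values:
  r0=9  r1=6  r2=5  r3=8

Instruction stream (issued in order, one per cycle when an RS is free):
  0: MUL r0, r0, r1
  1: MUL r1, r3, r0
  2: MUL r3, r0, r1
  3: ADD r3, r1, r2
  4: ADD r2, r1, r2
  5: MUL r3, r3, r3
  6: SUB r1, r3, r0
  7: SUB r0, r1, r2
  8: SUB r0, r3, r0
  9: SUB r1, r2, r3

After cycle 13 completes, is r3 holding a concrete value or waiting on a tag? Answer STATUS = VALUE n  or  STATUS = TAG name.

cycle 1: issue MUL r0<-Mul1 // r0:Mul1,r1:6,r2:5,r3:8
cycle 2: issue MUL r1<-Mul2 // r0:Mul1,r1:Mul2,r2:5,r3:8
cycle 3: stall // r0:Mul1,r1:Mul2,r2:5,r3:8
cycle 4: stall // r0:Mul1,r1:Mul2,r2:5,r3:8
cycle 5: stall // r0:Mul1,r1:Mul2,r2:5,r3:8
cycle 6: CDB Mul1=54; issue MUL r3<-Mul1 // r0:54,r1:Mul2,r2:5,r3:Mul1
cycle 7: issue ADD r3<-Add1 // r0:54,r1:Mul2,r2:5,r3:Add1
cycle 8: issue ADD r2<-Add2 // r0:54,r1:Mul2,r2:Add2,r3:Add1
cycle 9: stall // r0:54,r1:Mul2,r2:Add2,r3:Add1
cycle 10: stall // r0:54,r1:Mul2,r2:Add2,r3:Add1
cycle 11: CDB Mul2=432; issue MUL r3<-Mul2 // r0:54,r1:432,r2:Add2,r3:Mul2
cycle 12: issue SUB r1<-Add3 // r0:54,r1:Add3,r2:Add2,r3:Mul2
cycle 13: CDB Add1=437; issue SUB r0<-Add1 // r0:Add1,r1:Add3,r2:Add2,r3:Mul2

STATUS = TAG Mul2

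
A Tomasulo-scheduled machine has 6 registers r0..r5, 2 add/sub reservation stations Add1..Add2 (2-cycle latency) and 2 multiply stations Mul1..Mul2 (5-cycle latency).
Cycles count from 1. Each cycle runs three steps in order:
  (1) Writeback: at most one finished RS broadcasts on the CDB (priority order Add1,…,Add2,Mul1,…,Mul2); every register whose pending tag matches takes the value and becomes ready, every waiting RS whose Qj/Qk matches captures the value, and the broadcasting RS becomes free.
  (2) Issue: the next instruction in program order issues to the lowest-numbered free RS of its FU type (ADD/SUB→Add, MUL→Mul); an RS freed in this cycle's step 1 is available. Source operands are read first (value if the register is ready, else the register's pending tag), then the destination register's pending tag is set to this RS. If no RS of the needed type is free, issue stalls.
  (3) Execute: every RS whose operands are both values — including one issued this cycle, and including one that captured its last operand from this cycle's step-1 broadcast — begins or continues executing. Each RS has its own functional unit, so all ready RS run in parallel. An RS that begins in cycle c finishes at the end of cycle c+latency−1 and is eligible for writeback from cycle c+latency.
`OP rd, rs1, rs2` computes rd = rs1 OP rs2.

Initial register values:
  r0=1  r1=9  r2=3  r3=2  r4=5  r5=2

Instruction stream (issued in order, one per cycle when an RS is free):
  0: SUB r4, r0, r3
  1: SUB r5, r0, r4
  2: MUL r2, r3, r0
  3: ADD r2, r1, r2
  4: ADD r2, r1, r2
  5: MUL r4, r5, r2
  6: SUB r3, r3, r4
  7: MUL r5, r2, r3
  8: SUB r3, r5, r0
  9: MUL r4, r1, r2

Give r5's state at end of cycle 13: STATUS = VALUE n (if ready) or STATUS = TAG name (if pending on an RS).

STATUS = TAG Mul1

cycle 1: issue SUB r4<-Add1 // r0:1,r1:9,r2:3,r3:2,r4:Add1,r5:2
cycle 2: issue SUB r5<-Add2 // r0:1,r1:9,r2:3,r3:2,r4:Add1,r5:Add2
cycle 3: CDB Add1=-1; issue MUL r2<-Mul1 // r0:1,r1:9,r2:Mul1,r3:2,r4:-1,r5:Add2
cycle 4: issue ADD r2<-Add1 // r0:1,r1:9,r2:Add1,r3:2,r4:-1,r5:Add2
cycle 5: CDB Add2=2; issue ADD r2<-Add2 // r0:1,r1:9,r2:Add2,r3:2,r4:-1,r5:2
cycle 6: issue MUL r4<-Mul2 // r0:1,r1:9,r2:Add2,r3:2,r4:Mul2,r5:2
cycle 7: stall // r0:1,r1:9,r2:Add2,r3:2,r4:Mul2,r5:2
cycle 8: CDB Mul1=2; stall // r0:1,r1:9,r2:Add2,r3:2,r4:Mul2,r5:2
cycle 9: stall // r0:1,r1:9,r2:Add2,r3:2,r4:Mul2,r5:2
cycle 10: CDB Add1=11; issue SUB r3<-Add1 // r0:1,r1:9,r2:Add2,r3:Add1,r4:Mul2,r5:2
cycle 11: issue MUL r5<-Mul1 // r0:1,r1:9,r2:Add2,r3:Add1,r4:Mul2,r5:Mul1
cycle 12: CDB Add2=20; issue SUB r3<-Add2 // r0:1,r1:9,r2:20,r3:Add2,r4:Mul2,r5:Mul1
cycle 13: stall // r0:1,r1:9,r2:20,r3:Add2,r4:Mul2,r5:Mul1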